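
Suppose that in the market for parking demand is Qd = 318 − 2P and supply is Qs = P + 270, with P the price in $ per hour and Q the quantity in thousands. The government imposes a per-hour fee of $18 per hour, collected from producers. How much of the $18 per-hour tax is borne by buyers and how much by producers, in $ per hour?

Buyers bear $6 per hour; producers bear $12 per hour.

Without the tax, 318 − 2P = P + 270 gives 3P = 48, so P* = $16 and Q* = 286.
With the tax collected from producers, supply shifts: Qs = (P − 18) + 270.
New equilibrium: buyers pay $22, producers receive $4, Q = 274. (Wedge: Pb − Ps = 18.)
Burden on buyers: $6; on producers: $12. (They sum to $18.)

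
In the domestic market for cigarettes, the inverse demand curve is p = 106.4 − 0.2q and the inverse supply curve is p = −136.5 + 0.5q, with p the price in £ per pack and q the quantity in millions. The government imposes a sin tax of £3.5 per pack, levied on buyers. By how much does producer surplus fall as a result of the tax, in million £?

Rewrite in direct form: qd = 532 − 5p and qs = 2p + 273.
Before the tax: set 532 − 5p = 2p + 273 → p* = £37, q* = 347.
With the tax collected from buyers, demand (in seller-price terms) shifts: qd = 532 − 5(p + 3.5).
New equilibrium: buyers pay £38, suppliers receive £34.5, q = 342. (Wedge: pb − ps = 3.5.)
ΔPS is the trapezoid between Q = 342 and Q = 347 of height £2.5: ½ · (347 + 342) · 2.5 = £861.25.

Producer surplus falls by £861.25 million.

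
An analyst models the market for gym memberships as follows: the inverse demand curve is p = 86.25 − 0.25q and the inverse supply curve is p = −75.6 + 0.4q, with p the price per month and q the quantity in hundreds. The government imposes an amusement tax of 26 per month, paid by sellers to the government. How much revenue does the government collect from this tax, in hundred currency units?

Tax revenue = 5434 hundred.

Rewrite in direct form: qd = 345 − 4p and qs = 2.5p + 189.
Without the tax, 345 − 4p = 2.5p + 189 gives 6.5p = 156, so p* = 24 and q* = 249.
With the tax collected from sellers, supply shifts: qs = 2.5(p − 26) + 189.
Solving gives q = 209 with consumers paying 34 and sellers receiving 8 (the 26 wedge).
Revenue = t · Q = 26 · 209 = 5434.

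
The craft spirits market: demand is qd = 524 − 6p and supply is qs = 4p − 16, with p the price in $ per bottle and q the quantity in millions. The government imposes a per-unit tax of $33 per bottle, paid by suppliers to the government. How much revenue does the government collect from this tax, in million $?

Tax revenue = $3986.4 million.

Without the tax, 524 − 6p = 4p − 16 gives 10p = 540, so p* = $54 and q* = 200.
With the tax collected from suppliers, supply shifts: qs = 4(p − 33) − 16.
New equilibrium: consumers pay $67.2, suppliers receive $34.2, q = 120.8. (Wedge: pb − ps = 33.)
Revenue = t · Q = 33 · 120.8 = $3986.4.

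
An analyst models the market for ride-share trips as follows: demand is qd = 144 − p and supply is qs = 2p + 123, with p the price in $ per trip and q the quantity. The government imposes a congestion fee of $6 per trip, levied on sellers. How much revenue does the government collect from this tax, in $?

Tax revenue = $798.

Before the tax: set 144 − p = 2p + 123 → p* = $7, q* = 137.
With the tax collected from sellers, supply shifts: qs = 2(p − 6) + 123.
Solving gives q = 133 with buyers paying $11 and sellers receiving $5 (the $6 wedge).
Revenue = t · Q = 6 · 133 = $798.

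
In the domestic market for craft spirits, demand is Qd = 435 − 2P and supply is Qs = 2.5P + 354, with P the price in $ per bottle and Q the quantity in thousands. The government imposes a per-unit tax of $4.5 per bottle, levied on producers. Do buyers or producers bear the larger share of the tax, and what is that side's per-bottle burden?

Before the tax: set 435 − 2P = 2.5P + 354 → P* = $18, Q* = 399.
With the tax collected from producers, supply shifts: Qs = 2.5(P − 4.5) + 354.
Solving gives Q = 394 with buyers paying $20.5 and producers receiving $16 (the $4.5 wedge).
Per-bottle burden: buyers $2.5, producers $2.
Buyers take the larger share because demand is less price-elastic here (demand slope 2 vs supply slope 2.5).

Buyers bear the larger share: $2.5 per bottle.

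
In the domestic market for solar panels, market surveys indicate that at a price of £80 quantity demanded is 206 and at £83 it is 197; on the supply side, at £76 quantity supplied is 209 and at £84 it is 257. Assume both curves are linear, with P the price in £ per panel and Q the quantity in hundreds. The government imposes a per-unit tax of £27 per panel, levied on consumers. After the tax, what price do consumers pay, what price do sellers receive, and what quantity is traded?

Demand slope: (197 − 206)/(83 − 80) = -3, so Qd = 446 − 3P.
Supply slope: (257 − 209)/(84 − 76) = 6, so Qs = 6P − 247.
Before the tax: set 446 − 3P = 6P − 247 → P* = £77, Q* = 215.
With the tax collected from consumers, demand (in seller-price terms) shifts: Qd = 446 − 3(P + 27).
New equilibrium: consumers pay £95, sellers receive £68, Q = 161. (Wedge: Pb − Ps = 27.)

Consumers pay £95; sellers receive £68; quantity = 161.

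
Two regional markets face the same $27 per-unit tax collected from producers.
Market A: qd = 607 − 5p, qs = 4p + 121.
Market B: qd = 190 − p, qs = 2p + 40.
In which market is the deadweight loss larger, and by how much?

Market A: pre-tax p* = $54, q* = 337; post-tax q = 277; deadweight loss = $810.
Market B: pre-tax p* = $50, q* = 140; post-tax q = 122; deadweight loss = $243.
Difference: $810 vs $243 → market A is larger by $567.

Market A, by $567.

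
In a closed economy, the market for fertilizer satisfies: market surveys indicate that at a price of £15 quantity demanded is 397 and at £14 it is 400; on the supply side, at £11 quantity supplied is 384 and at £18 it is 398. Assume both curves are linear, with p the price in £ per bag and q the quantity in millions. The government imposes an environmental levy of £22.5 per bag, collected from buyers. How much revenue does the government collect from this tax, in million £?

Demand slope: (400 − 397)/(14 − 15) = -3, so qd = 442 − 3p.
Supply slope: (398 − 384)/(18 − 11) = 2, so qs = 2p + 362.
Before the tax: set 442 − 3p = 2p + 362 → p* = £16, q* = 394.
With the tax collected from buyers, demand (in seller-price terms) shifts: qd = 442 − 3(p + 22.5).
New equilibrium: buyers pay £25, sellers receive £2.5, q = 367. (Wedge: pb − ps = 22.5.)
Revenue = t · Q = 22.5 · 367 = £8257.5.

Tax revenue = £8257.5 million.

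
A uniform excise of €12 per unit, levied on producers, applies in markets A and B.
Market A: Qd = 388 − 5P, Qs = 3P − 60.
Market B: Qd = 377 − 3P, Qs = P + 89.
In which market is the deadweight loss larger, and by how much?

Market A: pre-tax P* = €56, Q* = 108; post-tax Q = 85.5; deadweight loss = €135.
Market B: pre-tax P* = €72, Q* = 161; post-tax Q = 152; deadweight loss = €54.
Difference: €135 vs €54 → market A is larger by €81.

Market A, by €81.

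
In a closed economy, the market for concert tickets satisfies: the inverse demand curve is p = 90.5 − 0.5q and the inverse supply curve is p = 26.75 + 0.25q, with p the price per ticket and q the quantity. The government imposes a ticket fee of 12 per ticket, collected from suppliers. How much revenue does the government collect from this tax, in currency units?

Tax revenue = 828.

Rewrite in direct form: qd = 181 − 2p and qs = 4p − 107.
Before the tax: set 181 − 2p = 4p − 107 → p* = 48, q* = 85.
With the tax collected from suppliers, supply shifts: qs = 4(p − 12) − 107.
Solving gives q = 69 with consumers paying 56 and suppliers receiving 44 (the 12 wedge).
Revenue = t · Q = 12 · 69 = 828.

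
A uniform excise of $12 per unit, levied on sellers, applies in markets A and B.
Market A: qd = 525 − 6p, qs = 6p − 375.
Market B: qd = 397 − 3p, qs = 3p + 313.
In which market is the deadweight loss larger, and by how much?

Market A: pre-tax p* = $75, q* = 75; post-tax q = 39; deadweight loss = $216.
Market B: pre-tax p* = $14, q* = 355; post-tax q = 337; deadweight loss = $108.
Difference: $216 vs $108 → market A is larger by $108.

Market A, by $108.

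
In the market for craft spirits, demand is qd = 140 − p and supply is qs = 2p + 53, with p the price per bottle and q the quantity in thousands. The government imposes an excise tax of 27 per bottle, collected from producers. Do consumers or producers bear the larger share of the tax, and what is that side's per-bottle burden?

Consumers bear the larger share: 18 per bottle.

Before the tax: set 140 − p = 2p + 53 → p* = 29, q* = 111.
With the tax collected from producers, supply shifts: qs = 2(p − 27) + 53.
New equilibrium: consumers pay 47, producers receive 20, q = 93. (Wedge: pb − ps = 27.)
Per-bottle burden: consumers 18, producers 9.
Consumers take the larger share because demand is less price-elastic here (demand slope 1 vs supply slope 2).
The less price-elastic side of the market bears the larger share of a per-unit tax.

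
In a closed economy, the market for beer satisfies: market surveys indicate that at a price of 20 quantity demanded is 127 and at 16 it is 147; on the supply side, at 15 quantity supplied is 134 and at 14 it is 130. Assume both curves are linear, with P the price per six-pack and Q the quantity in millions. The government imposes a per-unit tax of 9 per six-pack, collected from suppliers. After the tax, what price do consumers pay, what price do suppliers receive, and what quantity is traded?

Demand slope: (147 − 127)/(16 − 20) = -5, so Qd = 227 − 5P.
Supply slope: (130 − 134)/(14 − 15) = 4, so Qs = 4P + 74.
Before the tax: set 227 − 5P = 4P + 74 → P* = 17, Q* = 142.
With the tax collected from suppliers, supply shifts: Qs = 4(P − 9) + 74.
New equilibrium: consumers pay 21, suppliers receive 12, Q = 122. (Wedge: Pb − Ps = 9.)
The less price-elastic side of the market bears the larger share of a per-unit tax.

Consumers pay 21; suppliers receive 12; quantity = 122.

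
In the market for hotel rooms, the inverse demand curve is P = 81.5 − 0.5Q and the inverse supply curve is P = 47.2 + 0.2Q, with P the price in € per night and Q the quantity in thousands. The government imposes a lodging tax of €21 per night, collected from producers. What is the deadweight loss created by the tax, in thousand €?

Deadweight loss = €315 thousand.

Inverting to Q(P) form: Qd = 163 − 2P; Qs = 5P − 236.
Without the tax, 163 − 2P = 5P − 236 gives 7P = 399, so P* = €57 and Q* = 49.
With the tax collected from producers, supply shifts: Qs = 5(P − 21) − 236.
New equilibrium: buyers pay €72, producers receive €51, Q = 19. (Wedge: Pb − Ps = 21.)
Quantity falls by |ΔQ| = |49 − 19| = 30.
DWL = ½ · t · |ΔQ| = ½ · 21 · 30 = €315.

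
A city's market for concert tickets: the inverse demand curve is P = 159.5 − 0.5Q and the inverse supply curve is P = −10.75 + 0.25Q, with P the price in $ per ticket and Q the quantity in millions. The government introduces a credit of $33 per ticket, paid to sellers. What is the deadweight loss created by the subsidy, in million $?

Rewrite in direct form: Qd = 319 − 2P and Qs = 4P + 43.
Before the subsidy: set 319 − 2P = 4P + 43 → P* = $46, Q* = 227.
With a per-unit subsidy paid to sellers, each receives P + 33 per unit sold, so supply becomes Qs = 4(P + 33) + 43.
New equilibrium: buyers pay $24, sellers receive $57, Q = 271. (Wedge: Pb − Ps = −33.)
Quantity rises by |ΔQ| = |227 − 271| = 44.
DWL = ½ · t · |ΔQ| = ½ · 33 · 44 = $726.

Deadweight loss = $726 million.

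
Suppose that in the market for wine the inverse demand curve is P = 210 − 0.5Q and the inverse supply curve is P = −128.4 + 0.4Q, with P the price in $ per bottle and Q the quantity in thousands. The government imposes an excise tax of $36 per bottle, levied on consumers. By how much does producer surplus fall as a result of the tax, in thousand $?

Rewrite in direct form: Qd = 420 − 2P and Qs = 2.5P + 321.
Before the tax: set 420 − 2P = 2.5P + 321 → P* = $22, Q* = 376.
With the tax collected from consumers, demand (in seller-price terms) shifts: Qd = 420 − 2(P + 36).
New equilibrium: consumers pay $42, sellers receive $6, Q = 336. (Wedge: Pb − Ps = 36.)
ΔPS is the trapezoid between Q = 336 and Q = 376 of height $16: ½ · (376 + 336) · 16 = $5696.

Producer surplus falls by $5696 thousand.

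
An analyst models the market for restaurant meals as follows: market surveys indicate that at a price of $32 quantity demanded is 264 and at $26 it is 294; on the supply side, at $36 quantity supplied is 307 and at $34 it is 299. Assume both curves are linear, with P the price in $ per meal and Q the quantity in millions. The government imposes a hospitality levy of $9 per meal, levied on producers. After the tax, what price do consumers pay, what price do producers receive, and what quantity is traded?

Consumers pay $33; producers receive $24; quantity = 259.

Demand slope: (294 − 264)/(26 − 32) = -5, so Qd = 424 − 5P.
Supply slope: (299 − 307)/(34 − 36) = 4, so Qs = 4P + 163.
Without the tax, 424 − 5P = 4P + 163 gives 9P = 261, so P* = $29 and Q* = 279.
With the tax collected from producers, supply shifts: Qs = 4(P − 9) + 163.
Solving gives Q = 259 with consumers paying $33 and producers receiving $24 (the $9 wedge).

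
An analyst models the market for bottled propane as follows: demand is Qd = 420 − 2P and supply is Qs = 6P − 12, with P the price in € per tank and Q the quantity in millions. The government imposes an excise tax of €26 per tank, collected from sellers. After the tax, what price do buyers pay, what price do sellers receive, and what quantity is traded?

Before the tax: set 420 − 2P = 6P − 12 → P* = €54, Q* = 312.
With the tax collected from sellers, supply shifts: Qs = 6(P − 26) − 12.
New equilibrium: buyers pay €73.5, sellers receive €47.5, Q = 273. (Wedge: Pb − Ps = 26.)

Buyers pay €73.5; sellers receive €47.5; quantity = 273.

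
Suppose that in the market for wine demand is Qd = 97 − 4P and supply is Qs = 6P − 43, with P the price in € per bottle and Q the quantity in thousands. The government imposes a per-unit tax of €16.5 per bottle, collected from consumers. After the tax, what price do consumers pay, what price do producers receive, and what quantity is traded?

Before the tax: set 97 − 4P = 6P − 43 → P* = €14, Q* = 41.
With the tax collected from consumers, demand (in seller-price terms) shifts: Qd = 97 − 4(P + 16.5).
Solving gives Q = 1.4 with consumers paying €23.9 and producers receiving €7.4 (the €16.5 wedge).

Consumers pay €23.9; producers receive €7.4; quantity = 1.4.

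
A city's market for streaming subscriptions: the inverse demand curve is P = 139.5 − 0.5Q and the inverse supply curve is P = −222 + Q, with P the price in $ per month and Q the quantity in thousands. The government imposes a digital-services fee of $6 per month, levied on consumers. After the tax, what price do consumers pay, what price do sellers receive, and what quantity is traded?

Inverting to Q(P) form: Qd = 279 − 2P; Qs = P + 222.
Before the tax: set 279 − 2P = P + 222 → P* = $19, Q* = 241.
With the tax collected from consumers, demand (in seller-price terms) shifts: Qd = 279 − 2(P + 6).
Solving gives Q = 237 with consumers paying $21 and sellers receiving $15 (the $6 wedge).
The less price-elastic side of the market bears the larger share of a per-unit tax.

Consumers pay $21; sellers receive $15; quantity = 237.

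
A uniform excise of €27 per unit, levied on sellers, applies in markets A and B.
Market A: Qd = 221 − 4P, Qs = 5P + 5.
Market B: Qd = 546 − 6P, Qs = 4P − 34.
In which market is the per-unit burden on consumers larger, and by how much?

Market A: pre-tax P* = €24, Q* = 125; post-tax Q = 65; per-unit burden on consumers = €15.
Market B: pre-tax P* = €58, Q* = 198; post-tax Q = 133.2; per-unit burden on consumers = €10.8.
Difference: €15 vs €10.8 → market A is larger by €4.2.

Market A, by €4.2.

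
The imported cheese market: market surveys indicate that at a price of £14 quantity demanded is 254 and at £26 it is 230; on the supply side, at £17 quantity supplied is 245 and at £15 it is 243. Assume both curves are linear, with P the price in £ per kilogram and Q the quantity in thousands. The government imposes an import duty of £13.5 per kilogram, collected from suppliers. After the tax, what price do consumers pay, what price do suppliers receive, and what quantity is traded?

Consumers pay £22.5; suppliers receive £9; quantity = 237.

Demand slope: (230 − 254)/(26 − 14) = -2, so Qd = 282 − 2P.
Supply slope: (243 − 245)/(15 − 17) = 1, so Qs = P + 228.
Without the tax, 282 − 2P = P + 228 gives 3P = 54, so P* = £18 and Q* = 246.
With the tax collected from suppliers, supply shifts: Qs = (P − 13.5) + 228.
New equilibrium: consumers pay £22.5, suppliers receive £9, Q = 237. (Wedge: Pb − Ps = 13.5.)
The less price-elastic side of the market bears the larger share of a per-unit tax.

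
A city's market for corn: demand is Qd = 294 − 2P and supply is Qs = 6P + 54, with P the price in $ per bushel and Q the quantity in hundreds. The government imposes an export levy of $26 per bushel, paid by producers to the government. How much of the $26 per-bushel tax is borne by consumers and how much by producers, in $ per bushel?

Consumers bear $19.5 per bushel; producers bear $6.5 per bushel.

Before the tax: set 294 − 2P = 6P + 54 → P* = $30, Q* = 234.
With the tax collected from producers, supply shifts: Qs = 6(P − 26) + 54.
Solving gives Q = 195 with consumers paying $49.5 and producers receiving $23.5 (the $26 wedge).
Burden on consumers: $19.5; on producers: $6.5. (They sum to $26.)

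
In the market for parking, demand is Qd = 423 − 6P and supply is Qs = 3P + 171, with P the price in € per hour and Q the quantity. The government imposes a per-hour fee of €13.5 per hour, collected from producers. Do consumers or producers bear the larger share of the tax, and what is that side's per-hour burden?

Before the tax: set 423 − 6P = 3P + 171 → P* = €28, Q* = 255.
With the tax collected from producers, supply shifts: Qs = 3(P − 13.5) + 171.
New equilibrium: consumers pay €32.5, producers receive €19, Q = 228. (Wedge: Pb − Ps = 13.5.)
Per-hour burden: consumers €4.5, producers €9.
Producers take the larger share because supply is less price-elastic here (demand slope 6 vs supply slope 3).
The less price-elastic side of the market bears the larger share of a per-unit tax.

Producers bear the larger share: €9 per hour.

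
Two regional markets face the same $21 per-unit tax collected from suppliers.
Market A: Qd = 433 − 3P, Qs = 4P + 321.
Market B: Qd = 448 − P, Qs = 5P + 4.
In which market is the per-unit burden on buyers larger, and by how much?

Market A: pre-tax P* = $16, Q* = 385; post-tax Q = 349; per-unit burden on buyers = $12.
Market B: pre-tax P* = $74, Q* = 374; post-tax Q = 356.5; per-unit burden on buyers = $17.5.
Difference: $12 vs $17.5 → market B is larger by $5.5.

Market B, by $5.5.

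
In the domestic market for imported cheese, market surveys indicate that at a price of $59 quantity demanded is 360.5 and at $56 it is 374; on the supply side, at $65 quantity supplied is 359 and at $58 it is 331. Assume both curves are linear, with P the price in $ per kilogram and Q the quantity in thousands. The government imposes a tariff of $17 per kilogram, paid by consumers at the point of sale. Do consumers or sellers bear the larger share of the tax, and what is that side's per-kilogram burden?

Sellers bear the larger share: $9 per kilogram.

Demand slope: (374 − 360.5)/(56 − 59) = -4.5, so Qd = 626 − 4.5P.
Supply slope: (331 − 359)/(58 − 65) = 4, so Qs = 4P + 99.
Before the tax: set 626 − 4.5P = 4P + 99 → P* = $62, Q* = 347.
With the tax collected from consumers, demand (in seller-price terms) shifts: Qd = 626 − 4.5(P + 17).
New equilibrium: consumers pay $70, sellers receive $53, Q = 311. (Wedge: Pb − Ps = 17.)
Per-kilogram burden: consumers $8, sellers $9.
Sellers take the larger share because supply is less price-elastic here (demand slope 4.5 vs supply slope 4).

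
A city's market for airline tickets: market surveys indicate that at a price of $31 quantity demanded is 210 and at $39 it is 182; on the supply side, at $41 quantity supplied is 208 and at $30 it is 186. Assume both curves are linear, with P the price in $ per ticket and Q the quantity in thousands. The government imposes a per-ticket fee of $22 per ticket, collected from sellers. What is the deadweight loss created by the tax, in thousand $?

Deadweight loss = $308 thousand.

Demand slope: (182 − 210)/(39 − 31) = -3.5, so Qd = 318.5 − 3.5P.
Supply slope: (186 − 208)/(30 − 41) = 2, so Qs = 2P + 126.
Before the tax: set 318.5 − 3.5P = 2P + 126 → P* = $35, Q* = 196.
With the tax collected from sellers, supply shifts: Qs = 2(P − 22) + 126.
Solving gives Q = 168 with buyers paying $43 and sellers receiving $21 (the $22 wedge).
Quantity falls by |ΔQ| = |196 − 168| = 28.
DWL = ½ · t · |ΔQ| = ½ · 22 · 28 = $308.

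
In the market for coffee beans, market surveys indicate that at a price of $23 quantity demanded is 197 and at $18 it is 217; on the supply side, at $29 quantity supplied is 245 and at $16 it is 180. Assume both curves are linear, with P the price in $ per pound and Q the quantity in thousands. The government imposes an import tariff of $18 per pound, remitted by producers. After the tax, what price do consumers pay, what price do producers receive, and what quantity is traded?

Demand slope: (217 − 197)/(18 − 23) = -4, so Qd = 289 − 4P.
Supply slope: (180 − 245)/(16 − 29) = 5, so Qs = 5P + 100.
Before the tax: set 289 − 4P = 5P + 100 → P* = $21, Q* = 205.
With the tax collected from producers, supply shifts: Qs = 5(P − 18) + 100.
New equilibrium: consumers pay $31, producers receive $13, Q = 165. (Wedge: Pb − Ps = 18.)
The less price-elastic side of the market bears the larger share of a per-unit tax.

Consumers pay $31; producers receive $13; quantity = 165.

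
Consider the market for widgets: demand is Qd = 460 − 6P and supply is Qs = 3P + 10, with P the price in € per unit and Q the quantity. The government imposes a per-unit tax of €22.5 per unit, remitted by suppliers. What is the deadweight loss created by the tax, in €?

Deadweight loss = €506.25.

Before the tax: set 460 − 6P = 3P + 10 → P* = €50, Q* = 160.
With the tax collected from suppliers, supply shifts: Qs = 3(P − 22.5) + 10.
New equilibrium: consumers pay €57.5, suppliers receive €35, Q = 115. (Wedge: Pb − Ps = 22.5.)
Quantity falls by |ΔQ| = |160 − 115| = 45.
DWL = ½ · t · |ΔQ| = ½ · 22.5 · 45 = €506.25.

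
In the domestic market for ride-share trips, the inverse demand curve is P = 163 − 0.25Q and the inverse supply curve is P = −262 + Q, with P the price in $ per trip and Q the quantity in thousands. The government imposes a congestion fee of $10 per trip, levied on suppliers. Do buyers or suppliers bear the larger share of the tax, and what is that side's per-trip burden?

Suppliers bear the larger share: $8 per trip.

Rewrite in direct form: Qd = 652 − 4P and Qs = P + 262.
Before the tax: set 652 − 4P = P + 262 → P* = $78, Q* = 340.
With the tax collected from suppliers, supply shifts: Qs = (P − 10) + 262.
New equilibrium: buyers pay $80, suppliers receive $70, Q = 332. (Wedge: Pb − Ps = 10.)
Per-trip burden: buyers $2, suppliers $8.
Suppliers take the larger share because supply is less price-elastic here (demand slope 4 vs supply slope 1).
The less price-elastic side of the market bears the larger share of a per-unit tax.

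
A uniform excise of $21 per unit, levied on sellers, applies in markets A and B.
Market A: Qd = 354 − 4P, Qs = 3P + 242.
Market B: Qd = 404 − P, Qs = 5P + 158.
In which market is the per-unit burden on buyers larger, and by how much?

Market A: pre-tax P* = $16, Q* = 290; post-tax Q = 254; per-unit burden on buyers = $9.
Market B: pre-tax P* = $41, Q* = 363; post-tax Q = 345.5; per-unit burden on buyers = $17.5.
Difference: $9 vs $17.5 → market B is larger by $8.5.

Market B, by $8.5.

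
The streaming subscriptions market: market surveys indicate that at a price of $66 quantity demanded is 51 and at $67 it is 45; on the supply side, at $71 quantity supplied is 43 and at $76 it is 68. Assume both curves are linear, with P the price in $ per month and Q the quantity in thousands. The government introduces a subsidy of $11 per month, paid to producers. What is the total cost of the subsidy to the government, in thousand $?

Government outlay = $693 thousand.

Demand slope: (45 − 51)/(67 − 66) = -6, so Qd = 447 − 6P.
Supply slope: (68 − 43)/(76 − 71) = 5, so Qs = 5P − 312.
Before the subsidy: set 447 − 6P = 5P − 312 → P* = $69, Q* = 33.
With a per-unit subsidy paid to producers, each receives P + 11 per unit sold, so supply becomes Qs = 5(P + 11) − 312.
New equilibrium: consumers pay $64, producers receive $75, Q = 63. (Wedge: Pb − Ps = −11.)
Outlay = t · Q = 11 · 63 = $693.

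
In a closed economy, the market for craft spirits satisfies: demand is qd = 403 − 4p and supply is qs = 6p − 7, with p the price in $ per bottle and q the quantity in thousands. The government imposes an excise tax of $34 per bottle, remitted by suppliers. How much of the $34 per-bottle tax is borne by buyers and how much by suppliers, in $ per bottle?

Before the tax: set 403 − 4p = 6p − 7 → p* = $41, q* = 239.
With the tax collected from suppliers, supply shifts: qs = 6(p − 34) − 7.
New equilibrium: buyers pay $61.4, suppliers receive $27.4, q = 157.4. (Wedge: pb − ps = 34.)
Burden on buyers: $20.4; on suppliers: $13.6. (They sum to $34.)

Buyers bear $20.4 per bottle; suppliers bear $13.6 per bottle.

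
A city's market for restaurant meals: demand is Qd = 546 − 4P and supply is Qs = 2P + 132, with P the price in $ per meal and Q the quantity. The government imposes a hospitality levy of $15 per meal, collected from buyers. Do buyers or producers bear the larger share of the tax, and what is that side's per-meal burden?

Without the tax, 546 − 4P = 2P + 132 gives 6P = 414, so P* = $69 and Q* = 270.
With the tax collected from buyers, demand (in seller-price terms) shifts: Qd = 546 − 4(P + 15).
New equilibrium: buyers pay $74, producers receive $59, Q = 250. (Wedge: Pb − Ps = 15.)
Per-meal burden: buyers $5, producers $10.
Producers take the larger share because supply is less price-elastic here (demand slope 4 vs supply slope 2).
The less price-elastic side of the market bears the larger share of a per-unit tax.

Producers bear the larger share: $10 per meal.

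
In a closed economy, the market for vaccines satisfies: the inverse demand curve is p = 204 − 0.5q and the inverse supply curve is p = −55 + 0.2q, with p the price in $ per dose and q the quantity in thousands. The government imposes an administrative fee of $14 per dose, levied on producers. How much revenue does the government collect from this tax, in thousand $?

Tax revenue = $4900 thousand.

Inverting to q(p) form: qd = 408 − 2p; qs = 5p + 275.
Without the tax, 408 − 2p = 5p + 275 gives 7p = 133, so p* = $19 and q* = 370.
With the tax collected from producers, supply shifts: qs = 5(p − 14) + 275.
Solving gives q = 350 with consumers paying $29 and producers receiving $15 (the $14 wedge).
Revenue = t · Q = 14 · 350 = $4900.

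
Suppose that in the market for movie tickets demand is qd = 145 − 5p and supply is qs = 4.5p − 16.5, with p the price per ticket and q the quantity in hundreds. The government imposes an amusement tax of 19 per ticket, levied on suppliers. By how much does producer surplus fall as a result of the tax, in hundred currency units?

Without the tax, 145 − 5p = 4.5p − 16.5 gives 9.5p = 161.5, so p* = 17 and q* = 60.
With the tax collected from suppliers, supply shifts: qs = 4.5(p − 19) − 16.5.
Solving gives q = 15 with buyers paying 26 and suppliers receiving 7 (the 19 wedge).
ΔPS is the trapezoid between Q = 15 and Q = 60 of height 10: ½ · (60 + 15) · 10 = 375.

Producer surplus falls by 375 hundred.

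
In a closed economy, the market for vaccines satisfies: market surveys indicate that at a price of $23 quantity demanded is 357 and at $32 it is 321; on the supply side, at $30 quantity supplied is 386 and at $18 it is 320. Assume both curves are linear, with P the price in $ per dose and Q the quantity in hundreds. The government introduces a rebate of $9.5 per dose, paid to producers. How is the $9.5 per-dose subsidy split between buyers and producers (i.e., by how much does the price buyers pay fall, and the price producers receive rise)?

Buyers gain $5.5 per dose; producers gain $4 per dose.

Demand slope: (321 − 357)/(32 − 23) = -4, so Qd = 449 − 4P.
Supply slope: (320 − 386)/(18 − 30) = 5.5, so Qs = 5.5P + 221.
Without the subsidy, 449 − 4P = 5.5P + 221 gives 9.5P = 228, so P* = $24 and Q* = 353.
With a per-unit subsidy paid to producers, each receives P + 9.5 per unit sold, so supply becomes Qs = 5.5(P + 9.5) + 221.
Solving gives Q = 375 with buyers paying $18.5 and producers receiving $28 (the $9.5 wedge).
Gain to buyers: $5.5; to producers: $4. (They sum to $9.5.)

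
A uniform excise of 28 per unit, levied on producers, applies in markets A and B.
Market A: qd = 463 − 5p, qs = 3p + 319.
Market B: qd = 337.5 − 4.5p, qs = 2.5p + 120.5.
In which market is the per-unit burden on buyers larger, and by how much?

Market A: pre-tax p* = 18, q* = 373; post-tax q = 320.5; per-unit burden on buyers = 10.5.
Market B: pre-tax p* = 31, q* = 198; post-tax q = 153; per-unit burden on buyers = 10.
Difference: 10.5 vs 10 → market A is larger by 0.5.

Market A, by 0.5.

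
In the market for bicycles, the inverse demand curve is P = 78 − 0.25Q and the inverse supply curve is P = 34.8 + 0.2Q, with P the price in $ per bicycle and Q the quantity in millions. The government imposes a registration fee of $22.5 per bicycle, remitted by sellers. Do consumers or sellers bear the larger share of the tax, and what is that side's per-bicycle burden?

Inverting to Q(P) form: Qd = 312 − 4P; Qs = 5P − 174.
Before the tax: set 312 − 4P = 5P − 174 → P* = $54, Q* = 96.
With the tax collected from sellers, supply shifts: Qs = 5(P − 22.5) − 174.
Solving gives Q = 46 with consumers paying $66.5 and sellers receiving $44 (the $22.5 wedge).
Per-bicycle burden: consumers $12.5, sellers $10.
Consumers take the larger share because demand is less price-elastic here (demand slope 4 vs supply slope 5).

Consumers bear the larger share: $12.5 per bicycle.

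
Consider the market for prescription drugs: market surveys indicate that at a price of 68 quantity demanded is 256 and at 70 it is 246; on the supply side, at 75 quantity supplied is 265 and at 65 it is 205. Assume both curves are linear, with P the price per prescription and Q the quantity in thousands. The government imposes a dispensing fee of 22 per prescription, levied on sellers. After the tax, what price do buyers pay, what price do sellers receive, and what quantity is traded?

Buyers pay 83; sellers receive 61; quantity = 181.

Demand slope: (246 − 256)/(70 − 68) = -5, so Qd = 596 − 5P.
Supply slope: (205 − 265)/(65 − 75) = 6, so Qs = 6P − 185.
Before the tax: set 596 − 5P = 6P − 185 → P* = 71, Q* = 241.
With the tax collected from sellers, supply shifts: Qs = 6(P − 22) − 185.
New equilibrium: buyers pay 83, sellers receive 61, Q = 181. (Wedge: Pb − Ps = 22.)
The less price-elastic side of the market bears the larger share of a per-unit tax.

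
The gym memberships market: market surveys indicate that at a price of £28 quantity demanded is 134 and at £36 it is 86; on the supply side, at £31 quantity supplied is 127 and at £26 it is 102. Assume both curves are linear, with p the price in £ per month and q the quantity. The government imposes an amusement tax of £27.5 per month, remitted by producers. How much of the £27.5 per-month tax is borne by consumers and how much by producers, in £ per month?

Demand slope: (86 − 134)/(36 − 28) = -6, so qd = 302 − 6p.
Supply slope: (102 − 127)/(26 − 31) = 5, so qs = 5p − 28.
Without the tax, 302 − 6p = 5p − 28 gives 11p = 330, so p* = £30 and q* = 122.
With the tax collected from producers, supply shifts: qs = 5(p − 27.5) − 28.
Solving gives q = 47 with consumers paying £42.5 and producers receiving £15 (the £27.5 wedge).
Burden on consumers: £12.5; on producers: £15. (They sum to £27.5.)
The less price-elastic side of the market bears the larger share of a per-unit tax.

Consumers bear £12.5 per month; producers bear £15 per month.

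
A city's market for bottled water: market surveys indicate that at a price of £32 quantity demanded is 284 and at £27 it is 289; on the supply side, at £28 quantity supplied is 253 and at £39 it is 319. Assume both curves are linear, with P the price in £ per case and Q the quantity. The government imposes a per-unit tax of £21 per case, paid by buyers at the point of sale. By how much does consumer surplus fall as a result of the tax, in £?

Demand slope: (289 − 284)/(27 − 32) = -1, so Qd = 316 − P.
Supply slope: (319 − 253)/(39 − 28) = 6, so Qs = 6P + 85.
Without the tax, 316 − P = 6P + 85 gives 7P = 231, so P* = £33 and Q* = 283.
With the tax collected from buyers, demand (in seller-price terms) shifts: Qd = 316 − (P + 21).
Solving gives Q = 265 with buyers paying £51 and producers receiving £30 (the £21 wedge).
ΔCS is the trapezoid between Q = 265 and Q = 283 of height £18: ½ · (283 + 265) · 18 = £4932.

Consumer surplus falls by £4932.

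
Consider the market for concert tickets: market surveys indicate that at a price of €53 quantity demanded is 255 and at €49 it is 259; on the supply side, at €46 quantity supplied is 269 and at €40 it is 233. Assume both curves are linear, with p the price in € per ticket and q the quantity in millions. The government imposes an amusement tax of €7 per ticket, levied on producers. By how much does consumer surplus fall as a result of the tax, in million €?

Demand slope: (259 − 255)/(49 − 53) = -1, so qd = 308 − p.
Supply slope: (233 − 269)/(40 − 46) = 6, so qs = 6p − 7.
Without the tax, 308 − p = 6p − 7 gives 7p = 315, so p* = €45 and q* = 263.
With the tax collected from producers, supply shifts: qs = 6(p − 7) − 7.
Solving gives q = 257 with buyers paying €51 and producers receiving €44 (the €7 wedge).
ΔCS is the trapezoid between Q = 257 and Q = 263 of height €6: ½ · (263 + 257) · 6 = €1560.

Consumer surplus falls by €1560 million.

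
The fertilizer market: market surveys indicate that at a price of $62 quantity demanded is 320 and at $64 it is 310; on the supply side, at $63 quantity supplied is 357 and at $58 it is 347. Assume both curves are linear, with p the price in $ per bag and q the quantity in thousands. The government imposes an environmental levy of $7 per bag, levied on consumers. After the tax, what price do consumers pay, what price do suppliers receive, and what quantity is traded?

Consumers pay $59; suppliers receive $52; quantity = 335.

Demand slope: (310 − 320)/(64 − 62) = -5, so qd = 630 − 5p.
Supply slope: (347 − 357)/(58 − 63) = 2, so qs = 2p + 231.
Without the tax, 630 − 5p = 2p + 231 gives 7p = 399, so p* = $57 and q* = 345.
With the tax collected from consumers, demand (in seller-price terms) shifts: qd = 630 − 5(p + 7).
Solving gives q = 335 with consumers paying $59 and suppliers receiving $52 (the $7 wedge).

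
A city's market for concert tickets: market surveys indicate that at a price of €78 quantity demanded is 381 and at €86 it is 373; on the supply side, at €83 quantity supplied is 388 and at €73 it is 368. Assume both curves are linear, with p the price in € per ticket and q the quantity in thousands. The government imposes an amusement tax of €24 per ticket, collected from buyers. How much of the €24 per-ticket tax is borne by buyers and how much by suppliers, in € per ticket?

Demand slope: (373 − 381)/(86 − 78) = -1, so qd = 459 − p.
Supply slope: (368 − 388)/(73 − 83) = 2, so qs = 2p + 222.
Before the tax: set 459 − p = 2p + 222 → p* = €79, q* = 380.
With the tax collected from buyers, demand (in seller-price terms) shifts: qd = 459 − (p + 24).
New equilibrium: buyers pay €95, suppliers receive €71, q = 364. (Wedge: pb − ps = 24.)
Burden on buyers: €16; on suppliers: €8. (They sum to €24.)

Buyers bear €16 per ticket; suppliers bear €8 per ticket.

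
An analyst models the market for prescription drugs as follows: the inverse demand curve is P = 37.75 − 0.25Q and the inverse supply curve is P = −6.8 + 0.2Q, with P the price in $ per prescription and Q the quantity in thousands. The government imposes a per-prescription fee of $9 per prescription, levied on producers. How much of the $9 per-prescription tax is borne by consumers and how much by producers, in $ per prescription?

Rewrite in direct form: Qd = 151 − 4P and Qs = 5P + 34.
Without the tax, 151 − 4P = 5P + 34 gives 9P = 117, so P* = $13 and Q* = 99.
With the tax collected from producers, supply shifts: Qs = 5(P − 9) + 34.
Solving gives Q = 79 with consumers paying $18 and producers receiving $9 (the $9 wedge).
Burden on consumers: $5; on producers: $4. (They sum to $9.)
The less price-elastic side of the market bears the larger share of a per-unit tax.

Consumers bear $5 per prescription; producers bear $4 per prescription.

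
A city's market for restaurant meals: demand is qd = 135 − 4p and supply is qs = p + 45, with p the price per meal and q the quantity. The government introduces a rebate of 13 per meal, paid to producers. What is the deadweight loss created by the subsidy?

Without the subsidy, 135 − 4p = p + 45 gives 5p = 90, so p* = 18 and q* = 63.
With a per-unit subsidy paid to producers, each receives p + 13 per unit sold, so supply becomes qs = (p + 13) + 45.
New equilibrium: buyers pay 15.4, producers receive 28.4, q = 73.4. (Wedge: pb − ps = −13.)
Quantity rises by |ΔQ| = |63 − 73.4| = 10.4.
DWL = ½ · t · |ΔQ| = ½ · 13 · 10.4 = 67.6.

Deadweight loss = 67.6.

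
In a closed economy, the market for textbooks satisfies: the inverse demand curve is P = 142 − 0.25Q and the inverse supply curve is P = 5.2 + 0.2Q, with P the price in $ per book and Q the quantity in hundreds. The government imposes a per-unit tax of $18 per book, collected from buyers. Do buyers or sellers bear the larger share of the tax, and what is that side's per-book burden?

Rewrite in direct form: Qd = 568 − 4P and Qs = 5P − 26.
Before the tax: set 568 − 4P = 5P − 26 → P* = $66, Q* = 304.
With the tax collected from buyers, demand (in seller-price terms) shifts: Qd = 568 − 4(P + 18).
New equilibrium: buyers pay $76, sellers receive $58, Q = 264. (Wedge: Pb − Ps = 18.)
Per-book burden: buyers $10, sellers $8.
Buyers take the larger share because demand is less price-elastic here (demand slope 4 vs supply slope 5).
The less price-elastic side of the market bears the larger share of a per-unit tax.

Buyers bear the larger share: $10 per book.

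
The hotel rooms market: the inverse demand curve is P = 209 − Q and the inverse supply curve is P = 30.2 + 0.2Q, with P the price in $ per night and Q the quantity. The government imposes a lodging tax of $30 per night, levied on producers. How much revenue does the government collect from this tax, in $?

Tax revenue = $3720.

Rewrite in direct form: Qd = 209 − P and Qs = 5P − 151.
Without the tax, 209 − P = 5P − 151 gives 6P = 360, so P* = $60 and Q* = 149.
With the tax collected from producers, supply shifts: Qs = 5(P − 30) − 151.
New equilibrium: consumers pay $85, producers receive $55, Q = 124. (Wedge: Pb − Ps = 30.)
Revenue = t · Q = 30 · 124 = $3720.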